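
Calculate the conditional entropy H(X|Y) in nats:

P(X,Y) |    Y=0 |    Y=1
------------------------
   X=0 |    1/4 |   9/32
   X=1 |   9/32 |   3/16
0.6828 nats

Using the chain rule: H(X|Y) = H(X,Y) - H(Y)

First, compute H(X,Y) = 1.3740 nats

Marginal P(Y) = (17/32, 15/32)
H(Y) = 0.6912 nats

H(X|Y) = H(X,Y) - H(Y) = 1.3740 - 0.6912 = 0.6828 nats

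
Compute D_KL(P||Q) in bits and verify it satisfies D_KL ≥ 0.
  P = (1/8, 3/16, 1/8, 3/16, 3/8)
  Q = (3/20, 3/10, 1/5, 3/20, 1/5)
0.1557 bits

KL divergence satisfies the Gibbs inequality: D_KL(P||Q) ≥ 0 for all distributions P, Q.

D_KL(P||Q) = Σ p(x) log(p(x)/q(x))
Term by term:
  x=0: 1/8 × log_2[(1/8)/(3/20)] = -0.0329
  x=1: 3/16 × log_2[(3/16)/(3/10)] = -0.1271
  x=2: 1/8 × log_2[(1/8)/(1/5)] = -0.0848
  x=3: 3/16 × log_2[(3/16)/(3/20)] = 0.0604
  x=4: 3/8 × log_2[(3/8)/(1/5)] = 0.3401
D_KL(P||Q) = 0.1557 bits

D_KL(P||Q) = 0.1557 ≥ 0 ✓

This non-negativity is a fundamental property: relative entropy cannot be negative because it measures how different Q is from P.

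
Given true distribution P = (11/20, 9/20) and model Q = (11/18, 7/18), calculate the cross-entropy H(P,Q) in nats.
0.6959 nats

Cross-entropy: H(P,Q) = -Σ p(x) log q(x)

Alternatively: H(P,Q) = H(P) + D_KL(P||Q)
H(P) = 0.6881 nats
D_KL(P||Q) = 0.0077 nats

H(P,Q) = 0.6881 + 0.0077 = 0.6959 nats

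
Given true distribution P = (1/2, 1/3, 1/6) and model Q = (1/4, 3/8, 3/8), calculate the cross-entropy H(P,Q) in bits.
1.7075 bits

Cross-entropy: H(P,Q) = -Σ p(x) log q(x)

Alternatively: H(P,Q) = H(P) + D_KL(P||Q)
H(P) = 1.4591 bits
D_KL(P||Q) = 0.2484 bits

H(P,Q) = 1.4591 + 0.2484 = 1.7075 bits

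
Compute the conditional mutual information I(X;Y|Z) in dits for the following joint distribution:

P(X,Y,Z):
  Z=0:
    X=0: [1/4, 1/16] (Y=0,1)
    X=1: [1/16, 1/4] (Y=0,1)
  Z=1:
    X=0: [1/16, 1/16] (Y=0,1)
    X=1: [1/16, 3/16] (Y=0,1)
0.0573 dits

Conditional mutual information: I(X;Y|Z) = H(X|Z) + H(Y|Z) - H(X,Y|Z)

H(Z) = 0.2873
H(X,Z) = 0.5791 → H(X|Z) = 0.2918
H(Y,Z) = 0.5791 → H(Y|Z) = 0.2918
H(X,Y,Z) = 0.8136 → H(X,Y|Z) = 0.5263

I(X;Y|Z) = 0.2918 + 0.2918 - 0.5263 = 0.0573 dits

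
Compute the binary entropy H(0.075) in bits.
0.3843 bits

The binary entropy function is:
H(p) = -p log(p) - (1-p) log(1-p)

H(0.075) = -0.075 × log_2(0.075) - 0.925 × log_2(0.925)
H(0.075) = 0.3843 bits

Note: Binary entropy is maximized at p=0.5 (H=1 bit) and minimized at p=0 or p=1 (H=0).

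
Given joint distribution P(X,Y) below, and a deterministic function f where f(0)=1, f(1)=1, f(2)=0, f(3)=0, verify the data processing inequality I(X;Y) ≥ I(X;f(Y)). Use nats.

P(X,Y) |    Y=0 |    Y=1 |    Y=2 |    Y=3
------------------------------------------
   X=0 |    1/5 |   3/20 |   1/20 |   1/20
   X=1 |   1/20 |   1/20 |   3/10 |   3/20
I(X;Y) = 0.1946, I(X;f(Y)) = 0.1890, inequality holds: 0.1946 ≥ 0.1890

Data Processing Inequality: For any Markov chain X → Y → Z, we have I(X;Y) ≥ I(X;Z).

Here Z = f(Y) is a deterministic function of Y, forming X → Y → Z.

Original I(X;Y) = 0.1946 nats

After applying f:
P(X,Z) where Z=f(Y):
- P(X,Z=0) = P(X,Y=2) + P(X,Y=3)
- P(X,Z=1) = P(X,Y=0) + P(X,Y=1)

I(X;Z) = I(X;f(Y)) = 0.1890 nats

Verification: 0.1946 ≥ 0.1890 ✓

Information cannot be created by processing; the function f can only lose information about X.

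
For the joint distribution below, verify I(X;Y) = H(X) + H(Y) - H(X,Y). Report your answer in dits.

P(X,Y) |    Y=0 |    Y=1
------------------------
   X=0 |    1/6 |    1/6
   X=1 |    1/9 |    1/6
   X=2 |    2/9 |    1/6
I(X;Y) = 0.0042 dits

Mutual information has multiple equivalent forms:
- I(X;Y) = H(X) - H(X|Y)
- I(X;Y) = H(Y) - H(Y|X)
- I(X;Y) = H(X) + H(Y) - H(X,Y)

Computing all quantities:
H(X) = 0.4731, H(Y) = 0.3010, H(X,Y) = 0.7700
H(X|Y) = 0.4689, H(Y|X) = 0.2969

Verification:
H(X) - H(X|Y) = 0.4731 - 0.4689 = 0.0042
H(Y) - H(Y|X) = 0.3010 - 0.2969 = 0.0042
H(X) + H(Y) - H(X,Y) = 0.4731 + 0.3010 - 0.7700 = 0.0042

All forms give I(X;Y) = 0.0042 dits. ✓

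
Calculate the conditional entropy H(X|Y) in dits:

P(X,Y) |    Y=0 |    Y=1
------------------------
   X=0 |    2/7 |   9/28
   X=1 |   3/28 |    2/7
0.2823 dits

Using the chain rule: H(X|Y) = H(X,Y) - H(Y)

First, compute H(X,Y) = 0.5733 dits

Marginal P(Y) = (11/28, 17/28)
H(Y) = 0.2910 dits

H(X|Y) = H(X,Y) - H(Y) = 0.5733 - 0.2910 = 0.2823 dits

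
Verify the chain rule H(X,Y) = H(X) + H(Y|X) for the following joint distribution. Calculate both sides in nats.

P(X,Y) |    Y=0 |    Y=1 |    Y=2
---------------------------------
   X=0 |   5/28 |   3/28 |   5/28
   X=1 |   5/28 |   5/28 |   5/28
H(X,Y) = 1.7775, H(X) = 0.6906, H(Y|X) = 1.0869 (all in nats)

Chain rule: H(X,Y) = H(X) + H(Y|X)

Left side — joint entropy directly:
H(X,Y) = -Σ p(x,y) log p(x,y) = 1.7775 nats

Right side — compute H(Y|X) from the conditional distributions:
P(X) = (13/28, 15/28), so H(X) = 0.6906 nats
H(Y|X) = Σ_x P(X=x) · H(Y|X=x):
  P(Y|X=0) = (5/13, 3/13, 5/13), H(Y|X=0) = 1.0734, weight P(X=0) = 13/28
  P(Y|X=1) = (1/3, 1/3, 1/3), H(Y|X=1) = 1.0986, weight P(X=1) = 15/28
H(Y|X) = 1.0869 nats

H(X) + H(Y|X) = 0.6906 + 1.0869 = 1.7775 nats

Both sides equal 1.7775 nats. ✓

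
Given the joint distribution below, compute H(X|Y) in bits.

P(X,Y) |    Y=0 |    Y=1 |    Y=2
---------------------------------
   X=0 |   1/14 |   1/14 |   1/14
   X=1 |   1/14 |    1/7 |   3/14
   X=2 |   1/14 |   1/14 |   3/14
1.4926 bits

Using the chain rule: H(X|Y) = H(X,Y) - H(Y)

First, compute H(X,Y) = 2.9852 bits

Marginal P(Y) = (3/14, 2/7, 1/2)
H(Y) = 1.4926 bits

H(X|Y) = H(X,Y) - H(Y) = 2.9852 - 1.4926 = 1.4926 bits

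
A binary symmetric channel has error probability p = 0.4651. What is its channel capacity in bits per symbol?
0.0035 bits

For a binary symmetric channel (BSC) with error probability p:
Capacity C = 1 - H(p) bits per symbol

where H(p) = -p log₂(p) - (1-p) log₂(1-p) is the binary entropy function.

H(0.4651) = 0.9965 bits
C = 1 - 0.9965 = 0.0035 bits per symbol

This means we can reliably transmit up to 0.0035 bits of information per channel use.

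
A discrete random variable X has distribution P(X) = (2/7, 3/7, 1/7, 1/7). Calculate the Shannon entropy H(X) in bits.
1.8424 bits

Shannon entropy is H(X) = -Σ p(x) log p(x).

For P = (2/7, 3/7, 1/7, 1/7):
H = -2/7 × log_2(2/7) -3/7 × log_2(3/7) -1/7 × log_2(1/7) -1/7 × log_2(1/7)
H = 1.8424 bits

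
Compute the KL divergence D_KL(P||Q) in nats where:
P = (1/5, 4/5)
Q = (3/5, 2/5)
0.3348 nats

KL divergence: D_KL(P||Q) = Σ p(x) log(p(x)/q(x))

Computing term by term:
  x=0: 1/5 × log_e[(1/5)/(3/5)] = 1/5 × -1.0986 = -0.2197
  x=1: 4/5 × log_e[(4/5)/(2/5)] = 4/5 × 0.6931 = 0.5545

D_KL(P||Q) = 0.3348 nats

Note: KL divergence is always non-negative and equals 0 iff P = Q.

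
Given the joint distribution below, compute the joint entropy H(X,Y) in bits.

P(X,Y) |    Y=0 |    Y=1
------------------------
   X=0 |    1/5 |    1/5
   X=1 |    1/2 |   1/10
1.7610 bits

Joint entropy is H(X,Y) = -Σ_{x,y} p(x,y) log p(x,y).

Summing over all non-zero entries:
H(X,Y) = -[1/5·log_2(1/5) + 1/5·log_2(1/5) + 1/2·log_2(1/2) + 1/10·log_2(1/10)]
H(X,Y) = 1.7610 bits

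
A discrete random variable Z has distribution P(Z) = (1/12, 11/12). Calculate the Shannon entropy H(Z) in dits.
0.1246 dits

Shannon entropy is H(X) = -Σ p(x) log p(x).

For P = (1/12, 11/12):
H = -1/12 × log_10(1/12) -11/12 × log_10(11/12)
H = 0.1246 dits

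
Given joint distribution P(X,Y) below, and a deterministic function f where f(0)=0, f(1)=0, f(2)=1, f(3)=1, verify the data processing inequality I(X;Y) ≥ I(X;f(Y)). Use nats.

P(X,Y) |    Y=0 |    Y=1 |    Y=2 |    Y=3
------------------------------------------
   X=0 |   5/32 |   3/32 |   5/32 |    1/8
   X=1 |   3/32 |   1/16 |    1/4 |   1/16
I(X;Y) = 0.0306, I(X;f(Y)) = 0.0098, inequality holds: 0.0306 ≥ 0.0098

Data Processing Inequality: For any Markov chain X → Y → Z, we have I(X;Y) ≥ I(X;Z).

Here Z = f(Y) is a deterministic function of Y, forming X → Y → Z.

Original I(X;Y) = 0.0306 nats

After applying f:
P(X,Z) where Z=f(Y):
- P(X,Z=0) = P(X,Y=0) + P(X,Y=1)
- P(X,Z=1) = P(X,Y=2) + P(X,Y=3)

I(X;Z) = I(X;f(Y)) = 0.0098 nats

Verification: 0.0306 ≥ 0.0098 ✓

Information cannot be created by processing; the function f can only lose information about X.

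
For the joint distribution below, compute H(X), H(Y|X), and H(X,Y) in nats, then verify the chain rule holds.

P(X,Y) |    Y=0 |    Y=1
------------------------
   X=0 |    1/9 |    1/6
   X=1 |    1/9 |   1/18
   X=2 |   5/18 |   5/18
H(X,Y) = 1.6591, H(X) = 0.9810, H(Y|X) = 0.6781 (all in nats)

Chain rule: H(X,Y) = H(X) + H(Y|X)

Left side — joint entropy directly:
H(X,Y) = -Σ p(x,y) log p(x,y) = 1.6591 nats

Right side — compute H(Y|X) from the conditional distributions:
P(X) = (5/18, 1/6, 5/9), so H(X) = 0.9810 nats
H(Y|X) = Σ_x P(X=x) · H(Y|X=x):
  P(Y|X=0) = (2/5, 3/5), H(Y|X=0) = 0.6730, weight P(X=0) = 5/18
  P(Y|X=1) = (2/3, 1/3), H(Y|X=1) = 0.6365, weight P(X=1) = 1/6
  P(Y|X=2) = (1/2, 1/2), H(Y|X=2) = 0.6931, weight P(X=2) = 5/9
H(Y|X) = 0.6781 nats

H(X) + H(Y|X) = 0.9810 + 0.6781 = 1.6591 nats

Both sides equal 1.6591 nats. ✓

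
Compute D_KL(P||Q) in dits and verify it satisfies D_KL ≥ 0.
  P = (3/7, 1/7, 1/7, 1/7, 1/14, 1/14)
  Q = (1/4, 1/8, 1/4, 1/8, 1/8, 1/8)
0.0475 dits

KL divergence satisfies the Gibbs inequality: D_KL(P||Q) ≥ 0 for all distributions P, Q.

D_KL(P||Q) = Σ p(x) log(p(x)/q(x))
Term by term:
  x=0: 3/7 × log_10[(3/7)/(1/4)] = 0.1003
  x=1: 1/7 × log_10[(1/7)/(1/8)] = 0.0083
  x=2: 1/7 × log_10[(1/7)/(1/4)] = -0.0347
  x=3: 1/7 × log_10[(1/7)/(1/8)] = 0.0083
  x=4: 1/14 × log_10[(1/14)/(1/8)] = -0.0174
  x=5: 1/14 × log_10[(1/14)/(1/8)] = -0.0174
D_KL(P||Q) = 0.0475 dits

D_KL(P||Q) = 0.0475 ≥ 0 ✓

This non-negativity is a fundamental property: relative entropy cannot be negative because it measures how different Q is from P.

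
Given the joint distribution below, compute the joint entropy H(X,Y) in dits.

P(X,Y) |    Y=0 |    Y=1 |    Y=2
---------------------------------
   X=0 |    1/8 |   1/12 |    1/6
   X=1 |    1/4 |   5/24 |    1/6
0.7546 dits

Joint entropy is H(X,Y) = -Σ_{x,y} p(x,y) log p(x,y).

Summing over all non-zero entries:
H(X,Y) = -[1/8·log_10(1/8) + 1/12·log_10(1/12) + 1/6·log_10(1/6) + 1/4·log_10(1/4) + 5/24·log_10(5/24) + 1/6·log_10(1/6)]
H(X,Y) = 0.7546 dits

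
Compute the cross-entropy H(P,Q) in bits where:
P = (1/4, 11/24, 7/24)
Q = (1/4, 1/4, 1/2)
1.7083 bits

Cross-entropy: H(P,Q) = -Σ p(x) log q(x)

Alternatively: H(P,Q) = H(P) + D_KL(P||Q)
H(P) = 1.5343 bits
D_KL(P||Q) = 0.1740 bits

H(P,Q) = 1.5343 + 0.1740 = 1.7083 bits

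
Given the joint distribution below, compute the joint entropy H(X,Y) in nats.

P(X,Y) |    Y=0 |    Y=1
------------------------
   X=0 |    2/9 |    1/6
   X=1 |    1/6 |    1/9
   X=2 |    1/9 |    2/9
1.7540 nats

Joint entropy is H(X,Y) = -Σ_{x,y} p(x,y) log p(x,y).

Summing over all non-zero entries:
H(X,Y) = -[2/9·log_e(2/9) + 1/6·log_e(1/6) + 1/6·log_e(1/6) + 1/9·log_e(1/9) + 1/9·log_e(1/9) + 2/9·log_e(2/9)]
H(X,Y) = 1.7540 nats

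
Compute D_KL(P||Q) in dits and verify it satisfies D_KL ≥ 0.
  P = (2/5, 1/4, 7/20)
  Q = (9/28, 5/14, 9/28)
0.0122 dits

KL divergence satisfies the Gibbs inequality: D_KL(P||Q) ≥ 0 for all distributions P, Q.

D_KL(P||Q) = Σ p(x) log(p(x)/q(x))
Term by term:
  x=0: 2/5 × log_10[(2/5)/(9/28)] = 0.0380
  x=1: 1/4 × log_10[(1/4)/(5/14)] = -0.0387
  x=2: 7/20 × log_10[(7/20)/(9/28)] = 0.0129
D_KL(P||Q) = 0.0122 dits

D_KL(P||Q) = 0.0122 ≥ 0 ✓

This non-negativity is a fundamental property: relative entropy cannot be negative because it measures how different Q is from P.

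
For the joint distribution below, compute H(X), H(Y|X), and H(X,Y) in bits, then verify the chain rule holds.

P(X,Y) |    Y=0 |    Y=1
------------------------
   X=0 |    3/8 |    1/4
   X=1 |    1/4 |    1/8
H(X,Y) = 1.9056, H(X) = 0.9544, H(Y|X) = 0.9512 (all in bits)

Chain rule: H(X,Y) = H(X) + H(Y|X)

Left side — joint entropy directly:
H(X,Y) = -Σ p(x,y) log p(x,y) = 1.9056 bits

Right side — compute H(Y|X) from the conditional distributions:
P(X) = (5/8, 3/8), so H(X) = 0.9544 bits
H(Y|X) = Σ_x P(X=x) · H(Y|X=x):
  P(Y|X=0) = (3/5, 2/5), H(Y|X=0) = 0.9710, weight P(X=0) = 5/8
  P(Y|X=1) = (2/3, 1/3), H(Y|X=1) = 0.9183, weight P(X=1) = 3/8
H(Y|X) = 0.9512 bits

H(X) + H(Y|X) = 0.9544 + 0.9512 = 1.9056 bits

Both sides equal 1.9056 bits. ✓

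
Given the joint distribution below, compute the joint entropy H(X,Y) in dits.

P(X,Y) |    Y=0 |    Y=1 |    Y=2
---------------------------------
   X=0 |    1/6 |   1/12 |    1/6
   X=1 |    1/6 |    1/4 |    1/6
0.7592 dits

Joint entropy is H(X,Y) = -Σ_{x,y} p(x,y) log p(x,y).

Summing over all non-zero entries:
H(X,Y) = -[1/6·log_10(1/6) + 1/12·log_10(1/12) + 1/6·log_10(1/6) + 1/6·log_10(1/6) + 1/4·log_10(1/4) + 1/6·log_10(1/6)]
H(X,Y) = 0.7592 dits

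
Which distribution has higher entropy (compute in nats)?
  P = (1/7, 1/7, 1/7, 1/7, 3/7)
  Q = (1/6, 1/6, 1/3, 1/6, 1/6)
Q

Computing entropies in nats:
H(P) = 1.4751
H(Q) = 1.5607

Distribution Q has higher entropy.

Intuition: The distribution closer to uniform (more spread out) has higher entropy.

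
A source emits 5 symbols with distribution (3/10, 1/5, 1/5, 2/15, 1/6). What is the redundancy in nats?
0.0372 nats

Redundancy measures how far a source is from maximum entropy:
R = H_max - H(X)

Maximum entropy for 5 symbols: H_max = log_e(5) = 1.6094 nats
Actual entropy: H(X) = 1.5722 nats
Redundancy: R = 1.6094 - 1.5722 = 0.0372 nats

This redundancy represents potential for compression: the source could be compressed by 0.0372 nats per symbol.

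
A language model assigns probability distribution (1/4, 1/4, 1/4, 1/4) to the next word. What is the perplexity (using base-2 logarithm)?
4.0000

Perplexity is 2^H (or exp(H) for natural log).

First, H = -Σ p log p = 2.0000 bits
Perplexity = 2^2.0000 = 4.0000

Interpretation: The model's uncertainty is equivalent to choosing uniformly among 4.0 options.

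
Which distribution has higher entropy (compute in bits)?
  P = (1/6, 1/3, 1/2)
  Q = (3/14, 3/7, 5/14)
Q

Computing entropies in bits:
H(P) = 1.4591
H(Q) = 1.5306

Distribution Q has higher entropy.

Intuition: The distribution closer to uniform (more spread out) has higher entropy.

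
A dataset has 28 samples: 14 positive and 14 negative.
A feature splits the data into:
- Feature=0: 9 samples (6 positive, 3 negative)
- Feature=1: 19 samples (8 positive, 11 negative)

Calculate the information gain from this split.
0.0385 bits

Information Gain = H(Y) - H(Y|Feature)

Before split:
P(positive) = 14/28 = 0.5000
H(Y) = 1.0000 bits

After split:
Feature=0: H = 0.9183 bits (weight = 9/28)
Feature=1: H = 0.9819 bits (weight = 19/28)
H(Y|Feature) = (9/28)×0.9183 + (19/28)×0.9819 = 0.9615 bits

Information Gain = 1.0000 - 0.9615 = 0.0385 bits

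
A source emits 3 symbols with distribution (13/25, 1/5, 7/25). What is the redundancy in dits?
0.0349 dits

Redundancy measures how far a source is from maximum entropy:
R = H_max - H(X)

Maximum entropy for 3 symbols: H_max = log_10(3) = 0.4771 dits
Actual entropy: H(X) = 0.4423 dits
Redundancy: R = 0.4771 - 0.4423 = 0.0349 dits

This redundancy represents potential for compression: the source could be compressed by 0.0349 dits per symbol.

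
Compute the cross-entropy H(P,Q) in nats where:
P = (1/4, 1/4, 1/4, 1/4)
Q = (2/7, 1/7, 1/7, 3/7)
1.4980 nats

Cross-entropy: H(P,Q) = -Σ p(x) log q(x)

Alternatively: H(P,Q) = H(P) + D_KL(P||Q)
H(P) = 1.3863 nats
D_KL(P||Q) = 0.1117 nats

H(P,Q) = 1.3863 + 0.1117 = 1.4980 nats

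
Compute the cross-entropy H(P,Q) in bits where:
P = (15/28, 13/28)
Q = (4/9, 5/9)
1.0205 bits

Cross-entropy: H(P,Q) = -Σ p(x) log q(x)

Alternatively: H(P,Q) = H(P) + D_KL(P||Q)
H(P) = 0.9963 bits
D_KL(P||Q) = 0.0241 bits

H(P,Q) = 0.9963 + 0.0241 = 1.0205 bits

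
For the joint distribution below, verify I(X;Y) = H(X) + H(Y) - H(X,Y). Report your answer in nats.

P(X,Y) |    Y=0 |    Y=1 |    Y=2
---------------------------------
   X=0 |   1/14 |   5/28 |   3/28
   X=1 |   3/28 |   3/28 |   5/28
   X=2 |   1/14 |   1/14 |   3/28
I(X;Y) = 0.0246 nats

Mutual information has multiple equivalent forms:
- I(X;Y) = H(X) - H(X|Y)
- I(X;Y) = H(Y) - H(Y|X)
- I(X;Y) = H(X) + H(Y) - H(X,Y)

Computing all quantities:
H(X) = 1.0813, H(Y) = 1.0813, H(X,Y) = 2.1380
H(X|Y) = 1.0567, H(Y|X) = 1.0567

Verification:
H(X) - H(X|Y) = 1.0813 - 1.0567 = 0.0246
H(Y) - H(Y|X) = 1.0813 - 1.0567 = 0.0246
H(X) + H(Y) - H(X,Y) = 1.0813 + 1.0813 - 2.1380 = 0.0246

All forms give I(X;Y) = 0.0246 nats. ✓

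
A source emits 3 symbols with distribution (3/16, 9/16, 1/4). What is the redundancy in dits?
0.0497 dits

Redundancy measures how far a source is from maximum entropy:
R = H_max - H(X)

Maximum entropy for 3 symbols: H_max = log_10(3) = 0.4771 dits
Actual entropy: H(X) = 0.4274 dits
Redundancy: R = 0.4771 - 0.4274 = 0.0497 dits

This redundancy represents potential for compression: the source could be compressed by 0.0497 dits per symbol.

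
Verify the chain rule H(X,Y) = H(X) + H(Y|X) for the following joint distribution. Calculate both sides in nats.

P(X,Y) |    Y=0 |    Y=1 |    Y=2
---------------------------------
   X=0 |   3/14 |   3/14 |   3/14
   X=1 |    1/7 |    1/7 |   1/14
H(X,Y) = 1.7348, H(X) = 0.6518, H(Y|X) = 1.0830 (all in nats)

Chain rule: H(X,Y) = H(X) + H(Y|X)

Left side — joint entropy directly:
H(X,Y) = -Σ p(x,y) log p(x,y) = 1.7348 nats

Right side — compute H(Y|X) from the conditional distributions:
P(X) = (9/14, 5/14), so H(X) = 0.6518 nats
H(Y|X) = Σ_x P(X=x) · H(Y|X=x):
  P(Y|X=0) = (1/3, 1/3, 1/3), H(Y|X=0) = 1.0986, weight P(X=0) = 9/14
  P(Y|X=1) = (2/5, 2/5, 1/5), H(Y|X=1) = 1.0549, weight P(X=1) = 5/14
H(Y|X) = 1.0830 nats

H(X) + H(Y|X) = 0.6518 + 1.0830 = 1.7348 nats

Both sides equal 1.7348 nats. ✓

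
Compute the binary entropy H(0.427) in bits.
0.9846 bits

The binary entropy function is:
H(p) = -p log(p) - (1-p) log(1-p)

H(0.427) = -0.427 × log_2(0.427) - 0.573 × log_2(0.573)
H(0.427) = 0.9846 bits

Note: Binary entropy is maximized at p=0.5 (H=1 bit) and minimized at p=0 or p=1 (H=0).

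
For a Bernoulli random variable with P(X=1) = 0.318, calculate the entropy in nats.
0.6254 nats

The binary entropy function is:
H(p) = -p log(p) - (1-p) log(1-p)

H(0.318) = -0.318 × log_e(0.318) - 0.682 × log_e(0.682)
H(0.318) = 0.6254 nats

Note: Binary entropy is maximized at p=0.5 (H=1 bit) and minimized at p=0 or p=1 (H=0).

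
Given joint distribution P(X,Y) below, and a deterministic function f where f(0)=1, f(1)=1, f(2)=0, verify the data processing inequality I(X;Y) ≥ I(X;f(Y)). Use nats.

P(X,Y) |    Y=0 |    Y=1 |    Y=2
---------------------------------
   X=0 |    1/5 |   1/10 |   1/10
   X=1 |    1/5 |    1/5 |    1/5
I(X;Y) = 0.0138, I(X;f(Y)) = 0.0040, inequality holds: 0.0138 ≥ 0.0040

Data Processing Inequality: For any Markov chain X → Y → Z, we have I(X;Y) ≥ I(X;Z).

Here Z = f(Y) is a deterministic function of Y, forming X → Y → Z.

Original I(X;Y) = 0.0138 nats

After applying f:
P(X,Z) where Z=f(Y):
- P(X,Z=0) = P(X,Y=2)
- P(X,Z=1) = P(X,Y=0) + P(X,Y=1)

I(X;Z) = I(X;f(Y)) = 0.0040 nats

Verification: 0.0138 ≥ 0.0040 ✓

Information cannot be created by processing; the function f can only lose information about X.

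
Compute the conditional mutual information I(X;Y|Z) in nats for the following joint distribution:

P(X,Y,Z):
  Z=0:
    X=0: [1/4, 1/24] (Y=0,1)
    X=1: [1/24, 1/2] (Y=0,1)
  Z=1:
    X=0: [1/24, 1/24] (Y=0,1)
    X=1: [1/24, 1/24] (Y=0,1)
0.2730 nats

Conditional mutual information: I(X;Y|Z) = H(X|Z) + H(Y|Z) - H(X,Y|Z)

H(Z) = 0.4506
H(X,Z) = 1.1056 → H(X|Z) = 0.6551
H(Y,Z) = 1.1056 → H(Y|Z) = 0.6551
H(X,Y,Z) = 1.4877 → H(X,Y|Z) = 1.0371

I(X;Y|Z) = 0.6551 + 0.6551 - 1.0371 = 0.2730 nats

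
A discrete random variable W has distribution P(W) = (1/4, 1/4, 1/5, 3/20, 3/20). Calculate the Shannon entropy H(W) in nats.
1.5842 nats

Shannon entropy is H(X) = -Σ p(x) log p(x).

For P = (1/4, 1/4, 1/5, 3/20, 3/20):
H = -1/4 × log_e(1/4) -1/4 × log_e(1/4) -1/5 × log_e(1/5) -3/20 × log_e(3/20) -3/20 × log_e(3/20)
H = 1.5842 nats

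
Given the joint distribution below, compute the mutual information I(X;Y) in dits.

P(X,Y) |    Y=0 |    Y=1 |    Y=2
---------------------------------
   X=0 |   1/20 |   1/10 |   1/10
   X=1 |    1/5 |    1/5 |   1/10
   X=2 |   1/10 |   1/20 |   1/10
0.0179 dits

Mutual information: I(X;Y) = H(X) + H(Y) - H(X,Y)

Marginals:
P(X) = (1/4, 1/2, 1/4), H(X) = 0.4515 dits
P(Y) = (7/20, 7/20, 3/10), H(Y) = 0.4760 dits

Joint entropy: H(X,Y) = 0.9097 dits

I(X;Y) = 0.4515 + 0.4760 - 0.9097 = 0.0179 dits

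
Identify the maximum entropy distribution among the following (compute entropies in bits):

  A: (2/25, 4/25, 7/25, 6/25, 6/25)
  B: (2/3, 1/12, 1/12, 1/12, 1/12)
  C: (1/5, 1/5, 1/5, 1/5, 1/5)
C

For a discrete distribution over n outcomes, entropy is maximized by the uniform distribution.

Computing entropies:
H(A) = 2.2170 bits
H(B) = 1.5850 bits
H(C) = 2.3219 bits

The uniform distribution (where all probabilities equal 1/5) achieves the maximum entropy of log_2(5) = 2.3219 bits.

Distribution C has the highest entropy.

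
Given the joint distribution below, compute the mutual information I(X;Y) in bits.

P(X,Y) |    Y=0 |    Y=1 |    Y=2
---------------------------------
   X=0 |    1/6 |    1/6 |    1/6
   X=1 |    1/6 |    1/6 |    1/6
0.0000 bits

Mutual information: I(X;Y) = H(X) + H(Y) - H(X,Y)

Marginals:
P(X) = (1/2, 1/2), H(X) = 1.0000 bits
P(Y) = (1/3, 1/3, 1/3), H(Y) = 1.5850 bits

Joint entropy: H(X,Y) = 2.5850 bits

I(X;Y) = 1.0000 + 1.5850 - 2.5850 = 0.0000 bits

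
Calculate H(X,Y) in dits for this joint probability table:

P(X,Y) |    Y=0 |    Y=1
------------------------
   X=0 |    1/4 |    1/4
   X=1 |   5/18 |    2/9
0.6007 dits

Joint entropy is H(X,Y) = -Σ_{x,y} p(x,y) log p(x,y).

Summing over all non-zero entries:
H(X,Y) = -[1/4·log_10(1/4) + 1/4·log_10(1/4) + 5/18·log_10(5/18) + 2/9·log_10(2/9)]
H(X,Y) = 0.6007 dits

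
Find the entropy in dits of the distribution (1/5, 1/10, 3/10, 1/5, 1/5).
0.6762 dits

Shannon entropy is H(X) = -Σ p(x) log p(x).

For P = (1/5, 1/10, 3/10, 1/5, 1/5):
H = -1/5 × log_10(1/5) -1/10 × log_10(1/10) -3/10 × log_10(3/10) -1/5 × log_10(1/5) -1/5 × log_10(1/5)
H = 0.6762 dits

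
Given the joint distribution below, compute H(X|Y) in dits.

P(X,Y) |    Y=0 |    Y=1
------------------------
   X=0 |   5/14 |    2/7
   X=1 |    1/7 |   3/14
0.2782 dits

Using the chain rule: H(X|Y) = H(X,Y) - H(Y)

First, compute H(X,Y) = 0.5792 dits

Marginal P(Y) = (1/2, 1/2)
H(Y) = 0.3010 dits

H(X|Y) = H(X,Y) - H(Y) = 0.5792 - 0.3010 = 0.2782 dits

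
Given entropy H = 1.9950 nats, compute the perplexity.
7.3522

Perplexity is e^H (or exp(H) for natural log).

H = 1.9950 nats
Perplexity = e^1.9950 = 7.3522

Interpretation: The model's uncertainty is equivalent to choosing uniformly among 7.4 options.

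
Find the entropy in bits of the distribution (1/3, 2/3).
0.9183 bits

Shannon entropy is H(X) = -Σ p(x) log p(x).

For P = (1/3, 2/3):
H = -1/3 × log_2(1/3) -2/3 × log_2(2/3)
H = 0.9183 bits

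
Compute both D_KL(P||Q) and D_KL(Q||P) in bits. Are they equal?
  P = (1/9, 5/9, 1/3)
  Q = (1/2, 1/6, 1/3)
D_KL(P||Q) = 0.7239, D_KL(Q||P) = 0.7955

KL divergence is not symmetric: D_KL(P||Q) ≠ D_KL(Q||P) in general.

D_KL(P||Q) = 0.7239 bits
D_KL(Q||P) = 0.7955 bits

No, they are not equal!

This asymmetry is why KL divergence is not a true distance metric.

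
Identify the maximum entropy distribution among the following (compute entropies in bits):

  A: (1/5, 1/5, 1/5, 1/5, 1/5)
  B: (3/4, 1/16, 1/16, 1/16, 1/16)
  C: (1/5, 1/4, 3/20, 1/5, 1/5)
A

For a discrete distribution over n outcomes, entropy is maximized by the uniform distribution.

Computing entropies:
H(A) = 2.3219 bits
H(B) = 1.3113 bits
H(C) = 2.3037 bits

The uniform distribution (where all probabilities equal 1/5) achieves the maximum entropy of log_2(5) = 2.3219 bits.

Distribution A has the highest entropy.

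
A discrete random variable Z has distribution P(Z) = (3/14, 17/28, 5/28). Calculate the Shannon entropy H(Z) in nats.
0.9407 nats

Shannon entropy is H(X) = -Σ p(x) log p(x).

For P = (3/14, 17/28, 5/28):
H = -3/14 × log_e(3/14) -17/28 × log_e(17/28) -5/28 × log_e(5/28)
H = 0.9407 nats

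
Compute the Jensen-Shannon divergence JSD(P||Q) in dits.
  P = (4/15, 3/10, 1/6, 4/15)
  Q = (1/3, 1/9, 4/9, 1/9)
0.0320 dits

Jensen-Shannon divergence is:
JSD(P||Q) = 0.5 × D_KL(P||M) + 0.5 × D_KL(Q||M)
where M = 0.5 × (P + Q) is the mixture distribution.

M = 0.5 × (4/15, 3/10, 1/6, 4/15) + 0.5 × (1/3, 1/9, 4/9, 1/9) = (3/10, 0.205556, 11/36, 0.188889)

D_KL(P||M) = 0.0317 dits
D_KL(Q||M) = 0.0323 dits

JSD(P||Q) = 0.5 × 0.0317 + 0.5 × 0.0323 = 0.0320 dits

Unlike KL divergence, JSD is symmetric and bounded: 0 ≤ JSD ≤ log(2).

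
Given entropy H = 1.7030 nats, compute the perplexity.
5.4904

Perplexity is e^H (or exp(H) for natural log).

H = 1.7030 nats
Perplexity = e^1.7030 = 5.4904

Interpretation: The model's uncertainty is equivalent to choosing uniformly among 5.5 options.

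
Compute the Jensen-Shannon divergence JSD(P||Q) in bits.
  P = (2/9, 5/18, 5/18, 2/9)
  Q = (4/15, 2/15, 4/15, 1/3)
0.0283 bits

Jensen-Shannon divergence is:
JSD(P||Q) = 0.5 × D_KL(P||M) + 0.5 × D_KL(Q||M)
where M = 0.5 × (P + Q) is the mixture distribution.

M = 0.5 × (2/9, 5/18, 5/18, 2/9) + 0.5 × (4/15, 2/15, 4/15, 1/3) = (0.244444, 0.205556, 0.272222, 5/18)

D_KL(P||M) = 0.0267 bits
D_KL(Q||M) = 0.0300 bits

JSD(P||Q) = 0.5 × 0.0267 + 0.5 × 0.0300 = 0.0283 bits

Unlike KL divergence, JSD is symmetric and bounded: 0 ≤ JSD ≤ log(2).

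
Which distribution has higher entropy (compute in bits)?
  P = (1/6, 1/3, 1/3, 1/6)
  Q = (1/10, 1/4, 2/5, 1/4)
P

Computing entropies in bits:
H(P) = 1.9183
H(Q) = 1.8610

Distribution P has higher entropy.

Intuition: The distribution closer to uniform (more spread out) has higher entropy.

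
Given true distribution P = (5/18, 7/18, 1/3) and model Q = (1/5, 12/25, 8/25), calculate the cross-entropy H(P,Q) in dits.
0.4831 dits

Cross-entropy: H(P,Q) = -Σ p(x) log q(x)

Alternatively: H(P,Q) = H(P) + D_KL(P||Q)
H(P) = 0.4731 dits
D_KL(P||Q) = 0.0100 dits

H(P,Q) = 0.4731 + 0.0100 = 0.4831 dits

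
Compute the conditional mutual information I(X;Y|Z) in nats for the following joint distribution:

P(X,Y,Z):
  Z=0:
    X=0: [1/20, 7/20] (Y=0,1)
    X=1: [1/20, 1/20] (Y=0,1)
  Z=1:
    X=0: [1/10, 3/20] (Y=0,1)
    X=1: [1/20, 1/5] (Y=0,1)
0.0423 nats

Conditional mutual information: I(X;Y|Z) = H(X|Z) + H(Y|Z) - H(X,Y|Z)

H(Z) = 0.6931
H(X,Z) = 1.2899 → H(X|Z) = 0.5968
H(Y,Z) = 1.2488 → H(Y|Z) = 0.5556
H(X,Y,Z) = 1.8033 → H(X,Y|Z) = 1.1102

I(X;Y|Z) = 0.5968 + 0.5556 - 1.1102 = 0.0423 nats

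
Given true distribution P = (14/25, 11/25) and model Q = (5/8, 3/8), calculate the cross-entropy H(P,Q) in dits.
0.3017 dits

Cross-entropy: H(P,Q) = -Σ p(x) log q(x)

Alternatively: H(P,Q) = H(P) + D_KL(P||Q)
H(P) = 0.2979 dits
D_KL(P||Q) = 0.0038 dits

H(P,Q) = 0.2979 + 0.0038 = 0.3017 dits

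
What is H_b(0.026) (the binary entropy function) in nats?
0.1206 nats

The binary entropy function is:
H(p) = -p log(p) - (1-p) log(1-p)

H(0.026) = -0.026 × log_e(0.026) - 0.974 × log_e(0.974)
H(0.026) = 0.1206 nats

Note: Binary entropy is maximized at p=0.5 (H=1 bit) and minimized at p=0 or p=1 (H=0).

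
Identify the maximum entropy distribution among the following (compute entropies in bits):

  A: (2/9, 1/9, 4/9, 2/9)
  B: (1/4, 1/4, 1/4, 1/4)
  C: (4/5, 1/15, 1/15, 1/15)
B

For a discrete distribution over n outcomes, entropy is maximized by the uniform distribution.

Computing entropies:
H(A) = 1.8366 bits
H(B) = 2.0000 bits
H(C) = 1.0389 bits

The uniform distribution (where all probabilities equal 1/4) achieves the maximum entropy of log_2(4) = 2.0000 bits.

Distribution B has the highest entropy.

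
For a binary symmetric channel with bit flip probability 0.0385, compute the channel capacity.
0.7646 bits

For a binary symmetric channel (BSC) with error probability p:
Capacity C = 1 - H(p) bits per symbol

where H(p) = -p log₂(p) - (1-p) log₂(1-p) is the binary entropy function.

H(0.0385) = 0.2354 bits
C = 1 - 0.2354 = 0.7646 bits per symbol

This means we can reliably transmit up to 0.7646 bits of information per channel use.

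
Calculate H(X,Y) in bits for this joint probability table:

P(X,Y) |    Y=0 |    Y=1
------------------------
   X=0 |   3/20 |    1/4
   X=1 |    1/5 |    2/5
1.9037 bits

Joint entropy is H(X,Y) = -Σ_{x,y} p(x,y) log p(x,y).

Summing over all non-zero entries:
H(X,Y) = -[3/20·log_2(3/20) + 1/4·log_2(1/4) + 1/5·log_2(1/5) + 2/5·log_2(2/5)]
H(X,Y) = 1.9037 bits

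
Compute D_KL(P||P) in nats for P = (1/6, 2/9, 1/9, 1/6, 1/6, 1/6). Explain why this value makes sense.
0.0000 nats

KL divergence satisfies the Gibbs inequality: D_KL(P||Q) ≥ 0 for all distributions P, Q.

D_KL(P||Q) = Σ p(x) log(p(x)/q(x))
Each term is p(x) × log_e(p(x)/p(x)) = p(x) × log_e(1) = 0, so the sum is 0.
D_KL(P||Q) = 0.0000 nats

When P = Q, the KL divergence is exactly 0, as there is no 'divergence' between identical distributions.

This non-negativity is a fundamental property: relative entropy cannot be negative because it measures how different Q is from P.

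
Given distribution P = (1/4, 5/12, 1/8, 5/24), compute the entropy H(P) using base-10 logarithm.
0.5637 dits

Shannon entropy is H(X) = -Σ p(x) log p(x).

For P = (1/4, 5/12, 1/8, 5/24):
H = -1/4 × log_10(1/4) -5/12 × log_10(5/12) -1/8 × log_10(1/8) -5/24 × log_10(5/24)
H = 0.5637 dits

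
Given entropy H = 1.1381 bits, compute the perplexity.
2.2009

Perplexity is 2^H (or exp(H) for natural log).

H = 1.1381 bits
Perplexity = 2^1.1381 = 2.2009

Interpretation: The model's uncertainty is equivalent to choosing uniformly among 2.2 options.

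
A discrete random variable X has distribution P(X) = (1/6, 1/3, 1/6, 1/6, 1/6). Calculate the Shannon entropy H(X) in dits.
0.6778 dits

Shannon entropy is H(X) = -Σ p(x) log p(x).

For P = (1/6, 1/3, 1/6, 1/6, 1/6):
H = -1/6 × log_10(1/6) -1/3 × log_10(1/3) -1/6 × log_10(1/6) -1/6 × log_10(1/6) -1/6 × log_10(1/6)
H = 0.6778 dits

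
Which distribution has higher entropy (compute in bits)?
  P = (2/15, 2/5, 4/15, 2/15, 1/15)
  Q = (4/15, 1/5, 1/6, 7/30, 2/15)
Q

Computing entropies in bits:
H(P) = 2.0729
H(Q) = 2.2812

Distribution Q has higher entropy.

Intuition: The distribution closer to uniform (more spread out) has higher entropy.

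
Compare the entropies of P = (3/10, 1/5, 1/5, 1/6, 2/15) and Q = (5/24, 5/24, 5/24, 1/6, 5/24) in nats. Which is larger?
Q

Computing entropies in nats:
H(P) = 1.5722
H(Q) = 1.6058

Distribution Q has higher entropy.

Intuition: The distribution closer to uniform (more spread out) has higher entropy.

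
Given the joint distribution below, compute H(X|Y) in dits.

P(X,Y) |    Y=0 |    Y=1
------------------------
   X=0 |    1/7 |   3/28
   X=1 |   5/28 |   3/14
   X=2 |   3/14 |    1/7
0.4658 dits

Using the chain rule: H(X|Y) = H(X,Y) - H(Y)

First, compute H(X,Y) = 0.7657 dits

Marginal P(Y) = (15/28, 13/28)
H(Y) = 0.2999 dits

H(X|Y) = H(X,Y) - H(Y) = 0.7657 - 0.2999 = 0.4658 dits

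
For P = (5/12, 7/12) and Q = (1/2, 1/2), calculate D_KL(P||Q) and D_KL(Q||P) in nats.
D_KL(P||Q) = 0.0140, D_KL(Q||P) = 0.0141

KL divergence is not symmetric: D_KL(P||Q) ≠ D_KL(Q||P) in general.

D_KL(P||Q) = 0.0140 nats
D_KL(Q||P) = 0.0141 nats

No, they are not equal!

This asymmetry is why KL divergence is not a true distance metric.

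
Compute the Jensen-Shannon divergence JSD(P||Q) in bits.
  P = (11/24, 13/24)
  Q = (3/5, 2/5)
0.0146 bits

Jensen-Shannon divergence is:
JSD(P||Q) = 0.5 × D_KL(P||M) + 0.5 × D_KL(Q||M)
where M = 0.5 × (P + Q) is the mixture distribution.

M = 0.5 × (11/24, 13/24) + 0.5 × (3/5, 2/5) = (0.529167, 0.470833)

D_KL(P||M) = 0.0145 bits
D_KL(Q||M) = 0.0147 bits

JSD(P||Q) = 0.5 × 0.0145 + 0.5 × 0.0147 = 0.0146 bits

Unlike KL divergence, JSD is symmetric and bounded: 0 ≤ JSD ≤ log(2).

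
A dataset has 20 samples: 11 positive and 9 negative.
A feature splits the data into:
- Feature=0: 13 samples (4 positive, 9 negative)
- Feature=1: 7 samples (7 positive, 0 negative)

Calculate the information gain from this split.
0.4140 bits

Information Gain = H(Y) - H(Y|Feature)

Before split:
P(positive) = 11/20 = 0.5500
H(Y) = 0.9928 bits

After split:
Feature=0: H = 0.8905 bits (weight = 13/20)
Feature=1: H = 0.0000 bits (weight = 7/20)
H(Y|Feature) = (13/20)×0.8905 + (7/20)×0.0000 = 0.5788 bits

Information Gain = 0.9928 - 0.5788 = 0.4140 bits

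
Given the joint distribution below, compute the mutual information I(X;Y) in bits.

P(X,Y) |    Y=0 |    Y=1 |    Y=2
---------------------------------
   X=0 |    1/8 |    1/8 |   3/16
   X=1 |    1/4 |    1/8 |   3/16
0.0193 bits

Mutual information: I(X;Y) = H(X) + H(Y) - H(X,Y)

Marginals:
P(X) = (7/16, 9/16), H(X) = 0.9887 bits
P(Y) = (3/8, 1/4, 3/8), H(Y) = 1.5613 bits

Joint entropy: H(X,Y) = 2.5306 bits

I(X;Y) = 0.9887 + 1.5613 - 2.5306 = 0.0193 bits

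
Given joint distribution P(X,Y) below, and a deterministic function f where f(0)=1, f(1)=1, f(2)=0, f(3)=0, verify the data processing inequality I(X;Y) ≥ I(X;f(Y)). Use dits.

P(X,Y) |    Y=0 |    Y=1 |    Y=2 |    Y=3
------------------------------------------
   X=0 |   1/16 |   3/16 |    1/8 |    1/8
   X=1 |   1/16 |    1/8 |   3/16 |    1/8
I(X;Y) = 0.0055, I(X;f(Y)) = 0.0035, inequality holds: 0.0055 ≥ 0.0035

Data Processing Inequality: For any Markov chain X → Y → Z, we have I(X;Y) ≥ I(X;Z).

Here Z = f(Y) is a deterministic function of Y, forming X → Y → Z.

Original I(X;Y) = 0.0055 dits

After applying f:
P(X,Z) where Z=f(Y):
- P(X,Z=0) = P(X,Y=2) + P(X,Y=3)
- P(X,Z=1) = P(X,Y=0) + P(X,Y=1)

I(X;Z) = I(X;f(Y)) = 0.0035 dits

Verification: 0.0055 ≥ 0.0035 ✓

Information cannot be created by processing; the function f can only lose information about X.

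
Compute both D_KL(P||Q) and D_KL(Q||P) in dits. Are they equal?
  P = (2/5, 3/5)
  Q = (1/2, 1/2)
D_KL(P||Q) = 0.0087, D_KL(Q||P) = 0.0089

KL divergence is not symmetric: D_KL(P||Q) ≠ D_KL(Q||P) in general.

D_KL(P||Q) = 0.0087 dits
D_KL(Q||P) = 0.0089 dits

No, they are not equal!

This asymmetry is why KL divergence is not a true distance metric.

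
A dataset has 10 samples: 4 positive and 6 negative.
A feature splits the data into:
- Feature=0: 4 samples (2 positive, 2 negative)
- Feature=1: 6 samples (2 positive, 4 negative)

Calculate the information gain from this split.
0.0200 bits

Information Gain = H(Y) - H(Y|Feature)

Before split:
P(positive) = 4/10 = 0.4000
H(Y) = 0.9710 bits

After split:
Feature=0: H = 1.0000 bits (weight = 4/10)
Feature=1: H = 0.9183 bits (weight = 6/10)
H(Y|Feature) = (4/10)×1.0000 + (6/10)×0.9183 = 0.9510 bits

Information Gain = 0.9710 - 0.9510 = 0.0200 bits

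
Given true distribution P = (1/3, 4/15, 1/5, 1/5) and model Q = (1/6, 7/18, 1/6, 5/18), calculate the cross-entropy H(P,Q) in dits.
0.6357 dits

Cross-entropy: H(P,Q) = -Σ p(x) log q(x)

Alternatively: H(P,Q) = H(P) + D_KL(P||Q)
H(P) = 0.5917 dits
D_KL(P||Q) = 0.0440 dits

H(P,Q) = 0.5917 + 0.0440 = 0.6357 dits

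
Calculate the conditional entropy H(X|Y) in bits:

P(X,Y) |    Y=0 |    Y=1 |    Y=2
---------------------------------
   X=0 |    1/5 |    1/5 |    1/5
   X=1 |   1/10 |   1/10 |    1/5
0.9510 bits

Using the chain rule: H(X|Y) = H(X,Y) - H(Y)

First, compute H(X,Y) = 2.5219 bits

Marginal P(Y) = (3/10, 3/10, 2/5)
H(Y) = 1.5710 bits

H(X|Y) = H(X,Y) - H(Y) = 2.5219 - 1.5710 = 0.9510 bits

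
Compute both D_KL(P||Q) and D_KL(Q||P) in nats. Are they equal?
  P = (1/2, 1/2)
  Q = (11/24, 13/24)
D_KL(P||Q) = 0.0035, D_KL(Q||P) = 0.0035

KL divergence is not symmetric: D_KL(P||Q) ≠ D_KL(Q||P) in general.

D_KL(P||Q) = 0.0035 nats
D_KL(Q||P) = 0.0035 nats

In this case they happen to be equal (to 4 decimal places).

This asymmetry is why KL divergence is not a true distance metric.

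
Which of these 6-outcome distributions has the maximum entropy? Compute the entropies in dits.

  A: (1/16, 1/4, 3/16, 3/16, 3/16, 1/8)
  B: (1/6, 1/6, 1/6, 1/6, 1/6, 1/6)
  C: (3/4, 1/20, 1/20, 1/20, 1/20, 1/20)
B

For a discrete distribution over n outcomes, entropy is maximized by the uniform distribution.

Computing entropies:
H(A) = 0.7476 dits
H(B) = 0.7782 dits
H(C) = 0.4190 dits

The uniform distribution (where all probabilities equal 1/6) achieves the maximum entropy of log_10(6) = 0.7782 dits.

Distribution B has the highest entropy.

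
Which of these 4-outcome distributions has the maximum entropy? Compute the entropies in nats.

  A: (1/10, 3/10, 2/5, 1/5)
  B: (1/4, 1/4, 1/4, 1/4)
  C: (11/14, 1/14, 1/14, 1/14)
B

For a discrete distribution over n outcomes, entropy is maximized by the uniform distribution.

Computing entropies:
H(A) = 1.2799 nats
H(B) = 1.3863 nats
H(C) = 0.7550 nats

The uniform distribution (where all probabilities equal 1/4) achieves the maximum entropy of log_e(4) = 1.3863 nats.

Distribution B has the highest entropy.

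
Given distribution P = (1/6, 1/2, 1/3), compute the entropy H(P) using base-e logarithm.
1.0114 nats

Shannon entropy is H(X) = -Σ p(x) log p(x).

For P = (1/6, 1/2, 1/3):
H = -1/6 × log_e(1/6) -1/2 × log_e(1/2) -1/3 × log_e(1/3)
H = 1.0114 nats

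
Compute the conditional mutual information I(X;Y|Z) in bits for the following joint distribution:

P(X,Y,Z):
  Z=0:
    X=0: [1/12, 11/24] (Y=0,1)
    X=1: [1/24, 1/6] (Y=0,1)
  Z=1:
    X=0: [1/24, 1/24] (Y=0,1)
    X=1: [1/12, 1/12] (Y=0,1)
0.0016 bits

Conditional mutual information: I(X;Y|Z) = H(X|Z) + H(Y|Z) - H(X,Y|Z)

H(Z) = 0.8113
H(X,Z) = 1.6802 → H(X|Z) = 0.8689
H(Y,Z) = 1.5488 → H(Y|Z) = 0.7375
H(X,Y,Z) = 2.4161 → H(X,Y|Z) = 1.6048

I(X;Y|Z) = 0.8689 + 0.7375 - 1.6048 = 0.0016 bits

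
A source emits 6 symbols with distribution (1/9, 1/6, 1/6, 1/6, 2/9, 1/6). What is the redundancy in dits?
0.0082 dits

Redundancy measures how far a source is from maximum entropy:
R = H_max - H(X)

Maximum entropy for 6 symbols: H_max = log_10(6) = 0.7782 dits
Actual entropy: H(X) = 0.7700 dits
Redundancy: R = 0.7782 - 0.7700 = 0.0082 dits

This redundancy represents potential for compression: the source could be compressed by 0.0082 dits per symbol.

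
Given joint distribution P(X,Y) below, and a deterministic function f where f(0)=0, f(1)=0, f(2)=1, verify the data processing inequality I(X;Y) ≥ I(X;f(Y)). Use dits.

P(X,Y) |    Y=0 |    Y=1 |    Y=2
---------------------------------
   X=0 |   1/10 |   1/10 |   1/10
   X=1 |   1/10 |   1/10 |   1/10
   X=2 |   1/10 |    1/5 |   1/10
I(X;Y) = 0.0060, I(X;f(Y)) = 0.0017, inequality holds: 0.0060 ≥ 0.0017

Data Processing Inequality: For any Markov chain X → Y → Z, we have I(X;Y) ≥ I(X;Z).

Here Z = f(Y) is a deterministic function of Y, forming X → Y → Z.

Original I(X;Y) = 0.0060 dits

After applying f:
P(X,Z) where Z=f(Y):
- P(X,Z=0) = P(X,Y=0) + P(X,Y=1)
- P(X,Z=1) = P(X,Y=2)

I(X;Z) = I(X;f(Y)) = 0.0017 dits

Verification: 0.0060 ≥ 0.0017 ✓

Information cannot be created by processing; the function f can only lose information about X.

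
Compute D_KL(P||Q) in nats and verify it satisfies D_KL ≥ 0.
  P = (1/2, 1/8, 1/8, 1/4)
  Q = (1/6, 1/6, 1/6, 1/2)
0.3041 nats

KL divergence satisfies the Gibbs inequality: D_KL(P||Q) ≥ 0 for all distributions P, Q.

D_KL(P||Q) = Σ p(x) log(p(x)/q(x))
Term by term:
  x=0: 1/2 × log_e[(1/2)/(1/6)] = 0.5493
  x=1: 1/8 × log_e[(1/8)/(1/6)] = -0.0360
  x=2: 1/8 × log_e[(1/8)/(1/6)] = -0.0360
  x=3: 1/4 × log_e[(1/4)/(1/2)] = -0.1733
D_KL(P||Q) = 0.3041 nats

D_KL(P||Q) = 0.3041 ≥ 0 ✓

This non-negativity is a fundamental property: relative entropy cannot be negative because it measures how different Q is from P.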